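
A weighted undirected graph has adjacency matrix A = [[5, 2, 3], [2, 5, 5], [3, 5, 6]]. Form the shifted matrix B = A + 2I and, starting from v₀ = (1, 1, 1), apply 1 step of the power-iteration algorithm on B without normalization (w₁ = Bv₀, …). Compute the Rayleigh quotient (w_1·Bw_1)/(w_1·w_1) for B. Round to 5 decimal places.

B = A + 2I has rows (7, 2, 3); (2, 7, 5); (3, 5, 8)
w1 = Bv₀ = (7·1 + 2·1 + 3·1; 2·1 + 7·1 + 5·1; 3·1 + 5·1 + 8·1) = (12, 14, 16)
Bw1 = (160, 202, 234)
w1·Bw1 = 8492; w1·w1 = 596; μ ≈ 8492/596 = 14.24832

μ ≈ 14.24832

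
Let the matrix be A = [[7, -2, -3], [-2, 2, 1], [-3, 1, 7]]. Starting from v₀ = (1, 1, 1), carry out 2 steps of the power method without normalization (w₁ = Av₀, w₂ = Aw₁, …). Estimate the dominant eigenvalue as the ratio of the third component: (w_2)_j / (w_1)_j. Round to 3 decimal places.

6.000

w1 = Av₀ = (2, 1, 5)
w2 = Aw1 = (-3, 3, 30)
Ratio at component: 30 / 5 = 6.000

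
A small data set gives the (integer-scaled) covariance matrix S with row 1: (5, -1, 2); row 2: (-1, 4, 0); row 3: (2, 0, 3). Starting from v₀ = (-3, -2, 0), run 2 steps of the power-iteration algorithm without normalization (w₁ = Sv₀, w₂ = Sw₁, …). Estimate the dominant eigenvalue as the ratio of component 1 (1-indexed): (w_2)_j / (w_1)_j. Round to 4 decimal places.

w1 = Sv₀ = (5·(-3) + (-1)·(-2) + 2·0; (-1)·(-3) + 4·(-2) + 0·0; 2·(-3) + 0·(-2) + 3·0) = (-13, -5, -6)
w2 = Sw1 = (5·(-13) + (-1)·(-5) + 2·(-6); (-1)·(-13) + 4·(-5) + 0·(-6); 2·(-13) + 0·(-5) + 3·(-6)) = (-72, -7, -44)
Ratio at component: -72 / -13 = 5.5385

5.5385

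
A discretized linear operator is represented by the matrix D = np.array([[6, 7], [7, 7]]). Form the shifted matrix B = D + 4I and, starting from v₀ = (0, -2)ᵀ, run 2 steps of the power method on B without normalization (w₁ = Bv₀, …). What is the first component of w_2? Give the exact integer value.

B = D + 4I has rows (10, 7); (7, 11)
w1 = Bv₀ = (10·0 + 7·(-2); 7·0 + 11·(-2)) = (-14, -22)
w2 = Bw1 = (10·(-14) + 7·(-22); 7·(-14) + 11·(-22)) = (-294, -340)
Requested component of w2: -294

-294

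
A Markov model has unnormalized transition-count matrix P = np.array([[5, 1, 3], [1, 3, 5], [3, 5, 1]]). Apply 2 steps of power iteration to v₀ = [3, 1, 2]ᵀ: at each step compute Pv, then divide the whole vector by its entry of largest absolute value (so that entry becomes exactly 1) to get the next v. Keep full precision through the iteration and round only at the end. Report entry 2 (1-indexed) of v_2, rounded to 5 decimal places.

0.86207

Pv0 = (22.000000, 16.000000, 16.000000); divide by 22.000000 → v1 = (1.000000, 0.727273, 0.727273)
Pv1 = (7.909091, 6.818182, 7.363636); divide by 7.909091 → v2 = (1.000000, 0.862069, 0.931034)
Requested entry of v2: 150/174 = 0.86207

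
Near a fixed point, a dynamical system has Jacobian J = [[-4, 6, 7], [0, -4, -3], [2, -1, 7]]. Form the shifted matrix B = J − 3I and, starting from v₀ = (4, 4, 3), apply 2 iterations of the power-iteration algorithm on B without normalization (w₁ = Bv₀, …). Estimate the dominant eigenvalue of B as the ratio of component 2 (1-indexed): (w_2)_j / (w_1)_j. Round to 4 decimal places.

B = J − 3I has rows (-7, 6, 7); (0, -7, -3); (2, -1, 4)
w1 = Bv₀ = (17, -37, 16)
w2 = Bw1 = (-229, 211, 135)
Ratio: 211/-37 = -5.7027

-5.7027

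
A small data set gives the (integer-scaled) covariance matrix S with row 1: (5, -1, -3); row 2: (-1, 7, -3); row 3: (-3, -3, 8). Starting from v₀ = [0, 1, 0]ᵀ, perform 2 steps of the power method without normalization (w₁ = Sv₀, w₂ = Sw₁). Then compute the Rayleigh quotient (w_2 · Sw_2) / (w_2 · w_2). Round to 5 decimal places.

10.08565

w1 = Sv₀ = (5·0 + (-1)·1 + (-3)·0; (-1)·0 + 7·1 + (-3)·0; (-3)·0 + (-3)·1 + 8·0) = (-1, 7, -3)
w2 = Sw1 = (5·(-1) + (-1)·7 + (-3)·(-3); (-1)·(-1) + 7·7 + (-3)·(-3); (-3)·(-1) + (-3)·7 + 8·(-3)) = (-3, 59, -42)
Sw2 = (52, 542, -504)
w2·Sw2 = (-3)·52 + 59·542 + (-42)·(-504) = 52990; w2·w2 = (-3)·(-3) + 59·59 + (-42)·(-42) = 5254
λ ≈ 52990/5254 = 10.08565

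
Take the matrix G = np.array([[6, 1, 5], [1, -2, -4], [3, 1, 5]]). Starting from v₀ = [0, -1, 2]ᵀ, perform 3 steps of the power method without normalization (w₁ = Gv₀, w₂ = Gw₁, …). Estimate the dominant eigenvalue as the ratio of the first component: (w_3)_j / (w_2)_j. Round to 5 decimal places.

w1 = Gv₀ = (9, -6, 9)
w2 = Gw1 = (93, -15, 66)
w3 = Gw2 = (873, -141, 594)
Ratio at component: 873 / 93 = 9.38710

9.38710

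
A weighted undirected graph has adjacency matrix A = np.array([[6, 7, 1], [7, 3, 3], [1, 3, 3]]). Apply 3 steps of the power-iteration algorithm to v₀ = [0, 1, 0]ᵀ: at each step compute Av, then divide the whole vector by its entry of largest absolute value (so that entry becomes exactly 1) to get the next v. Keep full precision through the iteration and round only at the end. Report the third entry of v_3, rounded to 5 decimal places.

0.38427

Av0 = (7.000000, 3.000000, 3.000000); divide by 7.000000 → v1 = (1.000000, 0.428571, 0.428571)
Av1 = (9.428571, 9.571429, 3.571429); divide by 9.571429 → v2 = (0.985075, 1.000000, 0.373134)
Av2 = (13.283582, 11.014925, 5.104478); divide by 13.283582 → v3 = (1.000000, 0.829213, 0.384270)
Requested entry of v3: 342/890 = 0.38427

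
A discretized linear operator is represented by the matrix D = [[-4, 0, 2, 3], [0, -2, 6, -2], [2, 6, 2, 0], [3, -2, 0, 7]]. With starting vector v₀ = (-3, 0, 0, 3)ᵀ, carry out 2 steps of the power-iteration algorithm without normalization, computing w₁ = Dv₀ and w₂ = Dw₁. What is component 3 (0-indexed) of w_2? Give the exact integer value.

159

w1 = Dv₀ = ((-4)·(-3) + 0·0 + 2·0 + 3·3; 0·(-3) + (-2)·0 + 6·0 + (-2)·3; 2·(-3) + 6·0 + 2·0 + 0·3; 3·(-3) + (-2)·0 + 0·0 + 7·3) = (21, -6, -6, 12)
w2 = Dw1 = ((-4)·21 + 0·(-6) + 2·(-6) + 3·12; 0·21 + (-2)·(-6) + 6·(-6) + (-2)·12; 2·21 + 6·(-6) + 2·(-6) + 0·12; 3·21 + (-2)·(-6) + 0·(-6) + 7·12) = (-60, -48, -6, 159)
The requested component of w2 is 159.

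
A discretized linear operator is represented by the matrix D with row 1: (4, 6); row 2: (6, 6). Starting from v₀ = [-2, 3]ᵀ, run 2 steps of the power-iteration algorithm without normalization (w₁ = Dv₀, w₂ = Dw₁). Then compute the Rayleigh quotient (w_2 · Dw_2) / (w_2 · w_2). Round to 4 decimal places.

w1 = Dv₀ = (4·(-2) + 6·3; 6·(-2) + 6·3) = (10, 6)
w2 = Dw1 = (4·10 + 6·6; 6·10 + 6·6) = (76, 96)
Dw2 = (880, 1032)
w2·Dw2 = 76·880 + 96·1032 = 165952; w2·w2 = 76·76 + 96·96 = 14992
λ ≈ 165952/14992 = 11.0694

λ ≈ 11.0694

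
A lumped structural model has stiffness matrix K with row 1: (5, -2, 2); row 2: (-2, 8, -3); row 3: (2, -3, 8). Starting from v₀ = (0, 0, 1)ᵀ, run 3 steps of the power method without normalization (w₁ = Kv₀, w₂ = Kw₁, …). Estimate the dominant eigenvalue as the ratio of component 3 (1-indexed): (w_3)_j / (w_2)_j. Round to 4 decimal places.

w1 = Kv₀ = (2, -3, 8)
w2 = Kw1 = (32, -52, 77)
w3 = Kw2 = (418, -711, 836)
Ratio at component: 836 / 77 = 10.8571

10.8571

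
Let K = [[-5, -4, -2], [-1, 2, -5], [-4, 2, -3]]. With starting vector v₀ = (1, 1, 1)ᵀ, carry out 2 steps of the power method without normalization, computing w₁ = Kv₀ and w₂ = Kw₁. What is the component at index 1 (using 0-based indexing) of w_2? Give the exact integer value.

w1 = Kv₀ = (-11, -4, -5)
w2 = Kw1 = (81, 28, 51)
The requested component of w2 is 28.

28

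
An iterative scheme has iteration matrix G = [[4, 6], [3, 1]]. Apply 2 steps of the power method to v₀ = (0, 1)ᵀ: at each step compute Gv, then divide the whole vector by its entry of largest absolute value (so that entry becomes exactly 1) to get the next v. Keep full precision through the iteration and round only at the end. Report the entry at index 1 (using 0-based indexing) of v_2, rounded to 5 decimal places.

0.63333

Gv0 = (6.000000, 1.000000); divide by 6.000000 → v1 = (1.000000, 0.166667)
Gv1 = (5.000000, 3.166667); divide by 5.000000 → v2 = (1.000000, 0.633333)
Requested entry of v2: 19/30 = 0.63333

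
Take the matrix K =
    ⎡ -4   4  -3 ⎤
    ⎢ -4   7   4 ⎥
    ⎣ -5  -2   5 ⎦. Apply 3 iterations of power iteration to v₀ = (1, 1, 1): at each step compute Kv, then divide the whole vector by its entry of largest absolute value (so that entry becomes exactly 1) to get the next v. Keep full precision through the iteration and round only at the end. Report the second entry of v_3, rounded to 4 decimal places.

Kv0 = (-3.00000, 7.00000, -2.00000); divide by 7.00000 → v1 = (-0.42857, 1.00000, -0.28571)
Kv1 = (6.57143, 7.57143, -1.28571); divide by 7.57143 → v2 = (0.86792, 1.00000, -0.16981)
Kv2 = (1.03774, 2.84906, -7.18868); divide by -7.18868 → v3 = (-0.14436, -0.39633, 1.00000)
Requested entry of v3: 151/-381 = -0.3963

-0.3963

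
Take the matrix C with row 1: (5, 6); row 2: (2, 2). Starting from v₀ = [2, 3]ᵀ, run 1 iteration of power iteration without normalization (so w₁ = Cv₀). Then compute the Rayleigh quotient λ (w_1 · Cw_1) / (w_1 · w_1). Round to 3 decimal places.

7.195

w1 = Cv₀ = (5·2 + 6·3; 2·2 + 2·3) = (28, 10)
Cw1 = (200, 76)
w1·Cw1 = 28·200 + 10·76 = 6360; w1·w1 = 28·28 + 10·10 = 884
λ ≈ 6360/884 = 7.195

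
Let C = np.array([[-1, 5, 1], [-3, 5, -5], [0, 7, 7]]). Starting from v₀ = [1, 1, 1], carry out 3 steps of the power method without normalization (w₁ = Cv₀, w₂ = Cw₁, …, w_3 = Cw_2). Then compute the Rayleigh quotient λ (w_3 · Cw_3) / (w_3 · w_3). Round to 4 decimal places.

λ ≈ 5.0819

w1 = Cv₀ = ((-1)·1 + 5·1 + 1·1; (-3)·1 + 5·1 + (-5)·1; 0·1 + 7·1 + 7·1) = (5, -3, 14)
w2 = Cw1 = ((-1)·5 + 5·(-3) + 1·14; (-3)·5 + 5·(-3) + (-5)·14; 0·5 + 7·(-3) + 7·14) = (-6, -100, 77)
w3 = Cw2 = (-417, -867, -161)
Cw3 = (-4079, -2279, -7196)
w3·Cw3 = (-417)·(-4079) + (-867)·(-2279) + (-161)·(-7196) = 4835392; w3·w3 = (-417)·(-417) + (-867)·(-867) + (-161)·(-161) = 951499
λ ≈ 4835392/951499 = 5.0819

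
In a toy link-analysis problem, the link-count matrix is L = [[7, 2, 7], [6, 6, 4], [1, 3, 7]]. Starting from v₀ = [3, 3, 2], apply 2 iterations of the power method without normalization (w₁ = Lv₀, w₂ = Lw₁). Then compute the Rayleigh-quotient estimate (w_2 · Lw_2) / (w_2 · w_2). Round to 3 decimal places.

w1 = Lv₀ = (7·3 + 2·3 + 7·2; 6·3 + 6·3 + 4·2; 1·3 + 3·3 + 7·2) = (41, 44, 26)
w2 = Lw1 = (7·41 + 2·44 + 7·26; 6·41 + 6·44 + 4·26; 1·41 + 3·44 + 7·26) = (557, 614, 355)
Lw2 = (7612, 8446, 4884)
w2·Lw2 = 557·7612 + 614·8446 + 355·4884 = 11159548; w2·w2 = 557·557 + 614·614 + 355·355 = 813270
λ ≈ 11159548/813270 = 13.722

13.722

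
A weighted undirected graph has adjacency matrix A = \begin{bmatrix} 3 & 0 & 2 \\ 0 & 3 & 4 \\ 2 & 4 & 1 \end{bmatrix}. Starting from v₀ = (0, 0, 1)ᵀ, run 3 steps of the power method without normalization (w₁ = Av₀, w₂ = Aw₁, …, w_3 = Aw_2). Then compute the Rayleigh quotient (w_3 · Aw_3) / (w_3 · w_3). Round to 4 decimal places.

λ ≈ 6.5308

w1 = Av₀ = (2, 4, 1)
w2 = Aw1 = (8, 16, 21)
w3 = Aw2 = (66, 132, 101)
Aw3 = (400, 800, 761)
w3·Aw3 = 66·400 + 132·800 + 101·761 = 208861; w3·w3 = 66·66 + 132·132 + 101·101 = 31981
λ ≈ 208861/31981 = 6.5308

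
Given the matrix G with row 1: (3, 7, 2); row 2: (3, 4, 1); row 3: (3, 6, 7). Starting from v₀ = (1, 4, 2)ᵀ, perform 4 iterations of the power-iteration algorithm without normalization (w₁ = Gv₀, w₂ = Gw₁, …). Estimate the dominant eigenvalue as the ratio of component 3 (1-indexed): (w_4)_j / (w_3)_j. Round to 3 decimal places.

w1 = Gv₀ = (3·1 + 7·4 + 2·2; 3·1 + 4·4 + 1·2; 3·1 + 6·4 + 7·2) = (35, 21, 41)
w2 = Gw1 = (3·35 + 7·21 + 2·41; 3·35 + 4·21 + 1·41; 3·35 + 6·21 + 7·41) = (334, 230, 518)
w3 = Gw2 = (3648, 2440, 6008)
w4 = Gw3 = (40040, 26712, 67640)
Ratio at component: 67640 / 6008 = 11.258

11.258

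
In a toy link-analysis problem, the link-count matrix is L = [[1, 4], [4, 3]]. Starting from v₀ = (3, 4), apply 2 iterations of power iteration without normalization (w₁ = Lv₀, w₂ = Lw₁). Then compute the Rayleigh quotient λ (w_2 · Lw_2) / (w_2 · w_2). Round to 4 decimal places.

λ ≈ 6.1231

w1 = Lv₀ = (1·3 + 4·4; 4·3 + 3·4) = (19, 24)
w2 = Lw1 = (1·19 + 4·24; 4·19 + 3·24) = (115, 148)
Lw2 = (707, 904)
w2·Lw2 = 115·707 + 148·904 = 215097; w2·w2 = 115·115 + 148·148 = 35129
λ ≈ 215097/35129 = 6.1231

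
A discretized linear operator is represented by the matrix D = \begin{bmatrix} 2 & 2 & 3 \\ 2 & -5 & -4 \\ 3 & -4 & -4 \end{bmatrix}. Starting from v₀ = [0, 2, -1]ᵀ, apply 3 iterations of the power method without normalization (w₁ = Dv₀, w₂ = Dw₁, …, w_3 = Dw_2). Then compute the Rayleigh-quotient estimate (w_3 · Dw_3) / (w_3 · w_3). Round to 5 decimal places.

w1 = Dv₀ = (2·0 + 2·2 + 3·(-1); 2·0 + (-5)·2 + (-4)·(-1); 3·0 + (-4)·2 + (-4)·(-1)) = (1, -6, -4)
w2 = Dw1 = (2·1 + 2·(-6) + 3·(-4); 2·1 + (-5)·(-6) + (-4)·(-4); 3·1 + (-4)·(-6) + (-4)·(-4)) = (-22, 48, 43)
w3 = Dw2 = (181, -456, -430)
Dw3 = (-1840, 4362, 4087)
w3·Dw3 = 181·(-1840) + (-456)·4362 + (-430)·4087 = -4079522; w3·w3 = 181·181 + (-456)·(-456) + (-430)·(-430) = 425597
λ ≈ -4079522/425597 = -9.58541

-9.58541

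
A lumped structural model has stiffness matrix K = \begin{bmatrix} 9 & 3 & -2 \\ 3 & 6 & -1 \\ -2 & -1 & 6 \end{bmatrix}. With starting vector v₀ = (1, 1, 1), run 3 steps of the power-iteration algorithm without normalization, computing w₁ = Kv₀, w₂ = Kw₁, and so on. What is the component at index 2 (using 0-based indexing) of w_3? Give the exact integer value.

w1 = Kv₀ = (10, 8, 3)
w2 = Kw1 = (108, 75, -10)
w3 = Kw2 = (1217, 784, -351)
The requested component of w3 is -351.

-351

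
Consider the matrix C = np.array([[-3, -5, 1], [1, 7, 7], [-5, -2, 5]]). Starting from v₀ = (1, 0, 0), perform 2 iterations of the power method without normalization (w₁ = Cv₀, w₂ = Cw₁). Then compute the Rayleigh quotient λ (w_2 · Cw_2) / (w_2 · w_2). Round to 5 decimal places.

8.25678

w1 = Cv₀ = ((-3)·1 + (-5)·0 + 1·0; 1·1 + 7·0 + 7·0; (-5)·1 + (-2)·0 + 5·0) = (-3, 1, -5)
w2 = Cw1 = ((-3)·(-3) + (-5)·1 + 1·(-5); 1·(-3) + 7·1 + 7·(-5); (-5)·(-3) + (-2)·1 + 5·(-5)) = (-1, -31, -12)
Cw2 = (146, -302, 7)
w2·Cw2 = (-1)·146 + (-31)·(-302) + (-12)·7 = 9132; w2·w2 = (-1)·(-1) + (-31)·(-31) + (-12)·(-12) = 1106
λ ≈ 9132/1106 = 8.25678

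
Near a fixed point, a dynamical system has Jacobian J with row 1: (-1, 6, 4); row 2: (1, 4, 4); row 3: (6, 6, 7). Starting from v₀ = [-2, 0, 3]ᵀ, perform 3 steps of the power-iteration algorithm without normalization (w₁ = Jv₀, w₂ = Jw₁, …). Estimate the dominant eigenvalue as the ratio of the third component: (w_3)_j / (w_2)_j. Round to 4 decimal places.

11.9855

w1 = Jv₀ = ((-1)·(-2) + 6·0 + 4·3; 1·(-2) + 4·0 + 4·3; 6·(-2) + 6·0 + 7·3) = (14, 10, 9)
w2 = Jw1 = ((-1)·14 + 6·10 + 4·9; 1·14 + 4·10 + 4·9; 6·14 + 6·10 + 7·9) = (82, 90, 207)
w3 = Jw2 = (1286, 1270, 2481)
Ratio at component: 2481 / 207 = 11.9855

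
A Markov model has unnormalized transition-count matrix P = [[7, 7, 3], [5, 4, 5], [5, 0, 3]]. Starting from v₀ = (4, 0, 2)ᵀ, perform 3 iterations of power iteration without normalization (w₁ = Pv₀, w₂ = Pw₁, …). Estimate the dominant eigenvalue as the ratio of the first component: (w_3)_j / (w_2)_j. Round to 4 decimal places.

w1 = Pv₀ = (34, 30, 26)
w2 = Pw1 = (526, 420, 248)
w3 = Pw2 = (7366, 5550, 3374)
Ratio at component: 7366 / 526 = 14.0038

14.0038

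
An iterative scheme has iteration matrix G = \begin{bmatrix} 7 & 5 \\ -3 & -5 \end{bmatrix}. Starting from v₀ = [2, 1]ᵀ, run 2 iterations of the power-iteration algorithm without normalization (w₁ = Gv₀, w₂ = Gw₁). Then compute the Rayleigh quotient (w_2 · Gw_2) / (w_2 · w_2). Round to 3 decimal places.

w1 = Gv₀ = (7·2 + 5·1; (-3)·2 + (-5)·1) = (19, -11)
w2 = Gw1 = (7·19 + 5·(-11); (-3)·19 + (-5)·(-11)) = (78, -2)
Gw2 = (536, -224)
w2·Gw2 = 78·536 + (-2)·(-224) = 42256; w2·w2 = 78·78 + (-2)·(-2) = 6088
λ ≈ 42256/6088 = 6.941

λ ≈ 6.941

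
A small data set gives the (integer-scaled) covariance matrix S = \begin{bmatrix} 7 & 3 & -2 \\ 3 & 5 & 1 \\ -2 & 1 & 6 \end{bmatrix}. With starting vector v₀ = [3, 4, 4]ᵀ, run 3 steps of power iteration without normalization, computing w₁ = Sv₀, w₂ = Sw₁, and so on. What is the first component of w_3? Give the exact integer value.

2166

w1 = Sv₀ = (25, 33, 22)
w2 = Sw1 = (230, 262, 115)
w3 = Sw2 = (2166, 2115, 492)
The requested component of w3 is 2166.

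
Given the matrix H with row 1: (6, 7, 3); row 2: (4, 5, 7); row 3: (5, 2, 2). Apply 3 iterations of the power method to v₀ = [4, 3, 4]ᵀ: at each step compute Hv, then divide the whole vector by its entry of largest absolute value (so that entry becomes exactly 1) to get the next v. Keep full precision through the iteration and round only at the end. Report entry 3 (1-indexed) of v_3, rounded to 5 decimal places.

Hv0 = (57.000000, 59.000000, 34.000000); divide by 59.000000 → v1 = (0.966102, 1.000000, 0.576271)
Hv1 = (14.525424, 12.898305, 7.983051); divide by 14.525424 → v2 = (1.000000, 0.887981, 0.549592)
Hv2 = (13.864644, 12.287048, 7.875146); divide by 13.864644 → v3 = (1.000000, 0.886214, 0.568002)
Requested entry of v3: 6749/11882 = 0.56800

0.56800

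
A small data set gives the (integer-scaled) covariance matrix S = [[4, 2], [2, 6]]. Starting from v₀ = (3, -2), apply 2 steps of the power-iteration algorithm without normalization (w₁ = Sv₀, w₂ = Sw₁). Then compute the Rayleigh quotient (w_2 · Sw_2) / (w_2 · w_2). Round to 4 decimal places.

3.0000

w1 = Sv₀ = (8, -6)
w2 = Sw1 = (20, -20)
Sw2 = (40, -80)
w2·Sw2 = 20·40 + (-20)·(-80) = 2400; w2·w2 = 20·20 + (-20)·(-20) = 800
λ ≈ 2400/800 = 3.0000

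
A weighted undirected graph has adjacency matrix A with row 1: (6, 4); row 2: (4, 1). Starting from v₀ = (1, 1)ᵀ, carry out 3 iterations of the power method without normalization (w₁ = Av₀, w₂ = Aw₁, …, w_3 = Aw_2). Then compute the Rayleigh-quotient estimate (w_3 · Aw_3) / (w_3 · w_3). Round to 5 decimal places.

w1 = Av₀ = (6·1 + 4·1; 4·1 + 1·1) = (10, 5)
w2 = Aw1 = (6·10 + 4·5; 4·10 + 1·5) = (80, 45)
w3 = Aw2 = (660, 365)
Aw3 = (5420, 3005)
w3·Aw3 = 660·5420 + 365·3005 = 4674025; w3·w3 = 660·660 + 365·365 = 568825
λ ≈ 4674025/568825 = 8.21698

8.21698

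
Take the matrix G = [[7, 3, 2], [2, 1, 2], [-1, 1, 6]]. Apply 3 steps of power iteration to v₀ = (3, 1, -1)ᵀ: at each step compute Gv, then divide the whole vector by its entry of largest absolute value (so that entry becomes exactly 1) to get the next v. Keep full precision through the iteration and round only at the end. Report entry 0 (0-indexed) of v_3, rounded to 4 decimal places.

Gv0 = (22.00000, 5.00000, -8.00000); divide by 22.00000 → v1 = (1.00000, 0.22727, -0.36364)
Gv1 = (6.95455, 1.50000, -2.95455); divide by 6.95455 → v2 = (1.00000, 0.21569, -0.42484)
Gv2 = (6.79739, 1.36601, -3.33333); divide by 6.79739 → v3 = (1.00000, 0.20096, -0.49038)
Requested entry of v3: 1040/1040 = 1.0000

1.0000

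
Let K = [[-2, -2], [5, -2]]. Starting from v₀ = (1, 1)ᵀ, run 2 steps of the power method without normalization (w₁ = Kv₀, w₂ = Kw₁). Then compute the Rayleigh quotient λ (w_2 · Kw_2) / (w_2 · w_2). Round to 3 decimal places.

w1 = Kv₀ = (-4, 3)
w2 = Kw1 = (2, -26)
Kw2 = (48, 62)
w2·Kw2 = 2·48 + (-26)·62 = -1516; w2·w2 = 2·2 + (-26)·(-26) = 680
λ ≈ -1516/680 = -2.229

λ ≈ -2.229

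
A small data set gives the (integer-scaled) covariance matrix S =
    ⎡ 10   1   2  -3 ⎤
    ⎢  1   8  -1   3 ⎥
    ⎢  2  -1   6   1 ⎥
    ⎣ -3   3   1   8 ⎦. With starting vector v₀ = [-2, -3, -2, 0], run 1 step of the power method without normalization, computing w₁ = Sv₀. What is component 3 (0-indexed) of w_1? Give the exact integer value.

w1 = Sv₀ = (-27, -24, -13, -5)
The requested component of w1 is -5.

-5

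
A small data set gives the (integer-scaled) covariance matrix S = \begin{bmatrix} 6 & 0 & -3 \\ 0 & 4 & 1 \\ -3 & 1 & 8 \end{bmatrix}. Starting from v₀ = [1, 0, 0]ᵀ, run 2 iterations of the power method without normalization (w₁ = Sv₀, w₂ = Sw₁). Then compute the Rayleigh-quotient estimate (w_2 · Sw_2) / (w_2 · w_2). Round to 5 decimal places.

w1 = Sv₀ = (6, 0, -3)
w2 = Sw1 = (45, -3, -42)
Sw2 = (396, -54, -474)
w2·Sw2 = 45·396 + (-3)·(-54) + (-42)·(-474) = 37890; w2·w2 = 45·45 + (-3)·(-3) + (-42)·(-42) = 3798
λ ≈ 37890/3798 = 9.97630

λ ≈ 9.97630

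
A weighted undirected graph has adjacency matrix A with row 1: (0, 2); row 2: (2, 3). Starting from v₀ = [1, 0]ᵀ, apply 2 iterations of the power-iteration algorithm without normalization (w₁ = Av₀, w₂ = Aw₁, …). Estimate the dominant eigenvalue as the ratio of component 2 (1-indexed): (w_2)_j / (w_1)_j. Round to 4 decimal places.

w1 = Av₀ = (0·1 + 2·0; 2·1 + 3·0) = (0, 2)
w2 = Aw1 = (0·0 + 2·2; 2·0 + 3·2) = (4, 6)
Ratio at component: 6 / 2 = 3.0000

3.0000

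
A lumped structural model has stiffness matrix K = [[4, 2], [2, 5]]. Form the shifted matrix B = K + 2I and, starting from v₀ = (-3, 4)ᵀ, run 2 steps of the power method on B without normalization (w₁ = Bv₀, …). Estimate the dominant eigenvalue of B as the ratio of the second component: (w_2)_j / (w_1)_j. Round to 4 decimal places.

B = K + 2I has rows (6, 2); (2, 7)
w1 = Bv₀ = (-10, 22)
w2 = Bw1 = (-16, 134)
Ratio: 134/22 = 6.0909

μ ≈ 6.0909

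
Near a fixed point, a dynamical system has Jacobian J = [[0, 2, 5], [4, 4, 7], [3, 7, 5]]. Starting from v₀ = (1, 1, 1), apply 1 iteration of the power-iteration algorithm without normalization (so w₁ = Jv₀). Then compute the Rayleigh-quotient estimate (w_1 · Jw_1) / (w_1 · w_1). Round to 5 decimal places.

w1 = Jv₀ = (0·1 + 2·1 + 5·1; 4·1 + 4·1 + 7·1; 3·1 + 7·1 + 5·1) = (7, 15, 15)
Jw1 = (105, 193, 201)
w1·Jw1 = 7·105 + 15·193 + 15·201 = 6645; w1·w1 = 7·7 + 15·15 + 15·15 = 499
λ ≈ 6645/499 = 13.31663

λ ≈ 13.31663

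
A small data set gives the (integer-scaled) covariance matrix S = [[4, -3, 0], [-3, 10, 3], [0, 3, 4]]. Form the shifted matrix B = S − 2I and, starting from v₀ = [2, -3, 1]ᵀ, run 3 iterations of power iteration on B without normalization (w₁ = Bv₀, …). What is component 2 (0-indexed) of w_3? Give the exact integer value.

B = S − 2I has rows (2, -3, 0); (-3, 8, 3); (0, 3, 2)
w1 = Bv₀ = (13, -27, -7)
w2 = Bw1 = (107, -276, -95)
w3 = Bw2 = (1042, -2814, -1018)
Requested component of w3: -1018

-1018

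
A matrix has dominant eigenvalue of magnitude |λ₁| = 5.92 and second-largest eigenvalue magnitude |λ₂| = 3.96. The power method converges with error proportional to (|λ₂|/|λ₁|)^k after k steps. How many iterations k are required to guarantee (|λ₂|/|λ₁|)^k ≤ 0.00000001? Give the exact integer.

46

|λ₂/λ₁| = 3.96/5.92 = 0.66892
Need k ≥ ln(0.00000001) / ln(0.66892) = -18.4207 / -0.4021 ≈ 45.812
Smallest integer k satisfying the bound: 46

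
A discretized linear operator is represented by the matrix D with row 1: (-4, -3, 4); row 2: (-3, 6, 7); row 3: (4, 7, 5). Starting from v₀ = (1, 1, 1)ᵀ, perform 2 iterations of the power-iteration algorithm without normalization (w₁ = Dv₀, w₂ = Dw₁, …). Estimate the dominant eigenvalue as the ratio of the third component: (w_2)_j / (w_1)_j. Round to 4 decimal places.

w1 = Dv₀ = ((-4)·1 + (-3)·1 + 4·1; (-3)·1 + 6·1 + 7·1; 4·1 + 7·1 + 5·1) = (-3, 10, 16)
w2 = Dw1 = ((-4)·(-3) + (-3)·10 + 4·16; (-3)·(-3) + 6·10 + 7·16; 4·(-3) + 7·10 + 5·16) = (46, 181, 138)
Ratio at component: 138 / 16 = 8.6250

λ ≈ 8.6250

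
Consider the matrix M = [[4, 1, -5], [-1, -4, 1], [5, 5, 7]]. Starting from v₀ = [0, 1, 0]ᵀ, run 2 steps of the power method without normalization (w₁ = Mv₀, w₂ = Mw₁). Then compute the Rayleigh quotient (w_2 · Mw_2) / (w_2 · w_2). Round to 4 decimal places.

w1 = Mv₀ = (1, -4, 5)
w2 = Mw1 = (-25, 20, 20)
Mw2 = (-180, -35, 115)
w2·Mw2 = (-25)·(-180) + 20·(-35) + 20·115 = 6100; w2·w2 = (-25)·(-25) + 20·20 + 20·20 = 1425
λ ≈ 6100/1425 = 4.2807

λ ≈ 4.2807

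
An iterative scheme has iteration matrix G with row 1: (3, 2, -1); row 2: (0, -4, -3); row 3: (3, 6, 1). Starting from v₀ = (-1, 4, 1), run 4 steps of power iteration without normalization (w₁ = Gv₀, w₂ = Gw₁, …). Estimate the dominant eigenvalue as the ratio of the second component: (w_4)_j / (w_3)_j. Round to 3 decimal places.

-1.540

w1 = Gv₀ = (4, -19, 22)
w2 = Gw1 = (-48, 10, -80)
w3 = Gw2 = (-44, 200, -164)
w4 = Gw3 = (432, -308, 904)
Ratio at component: -308 / 200 = -1.540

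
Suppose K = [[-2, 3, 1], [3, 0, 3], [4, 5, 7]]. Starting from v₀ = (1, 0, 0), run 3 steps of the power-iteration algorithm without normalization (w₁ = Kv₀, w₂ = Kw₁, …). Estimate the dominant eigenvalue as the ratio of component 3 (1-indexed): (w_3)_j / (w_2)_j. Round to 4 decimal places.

w1 = Kv₀ = ((-2)·1 + 3·0 + 1·0; 3·1 + 0·0 + 3·0; 4·1 + 5·0 + 7·0) = (-2, 3, 4)
w2 = Kw1 = ((-2)·(-2) + 3·3 + 1·4; 3·(-2) + 0·3 + 3·4; 4·(-2) + 5·3 + 7·4) = (17, 6, 35)
w3 = Kw2 = (19, 156, 343)
Ratio at component: 343 / 35 = 9.8000

9.8000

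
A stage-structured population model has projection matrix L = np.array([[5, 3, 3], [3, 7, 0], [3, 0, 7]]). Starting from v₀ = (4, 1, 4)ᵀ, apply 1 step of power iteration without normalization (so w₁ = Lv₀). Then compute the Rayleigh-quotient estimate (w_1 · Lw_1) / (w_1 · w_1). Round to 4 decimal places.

λ ≈ 10.1199

w1 = Lv₀ = (35, 19, 40)
Lw1 = (352, 238, 385)
w1·Lw1 = 35·352 + 19·238 + 40·385 = 32242; w1·w1 = 35·35 + 19·19 + 40·40 = 3186
λ ≈ 32242/3186 = 10.1199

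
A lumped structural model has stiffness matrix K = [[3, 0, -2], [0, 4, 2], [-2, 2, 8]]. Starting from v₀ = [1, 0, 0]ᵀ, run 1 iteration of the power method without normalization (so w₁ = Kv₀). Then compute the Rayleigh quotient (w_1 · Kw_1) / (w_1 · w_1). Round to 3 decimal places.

λ ≈ 6.385

w1 = Kv₀ = (3·1 + 0·0 + (-2)·0; 0·1 + 4·0 + 2·0; (-2)·1 + 2·0 + 8·0) = (3, 0, -2)
Kw1 = (13, -4, -22)
w1·Kw1 = 3·13 + 0·(-4) + (-2)·(-22) = 83; w1·w1 = 3·3 + 0·0 + (-2)·(-2) = 13
λ ≈ 83/13 = 6.385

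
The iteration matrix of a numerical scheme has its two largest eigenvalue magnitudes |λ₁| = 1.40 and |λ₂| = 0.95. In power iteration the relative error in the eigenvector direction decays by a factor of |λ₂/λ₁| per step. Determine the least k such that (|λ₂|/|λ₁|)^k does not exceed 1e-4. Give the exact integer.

24

|λ₂/λ₁| = 0.95/1.40 = 0.67857
Need k ≥ ln(1e-4) / ln(0.67857) = -9.2103 / -0.3878 ≈ 23.752
Smallest integer k satisfying the bound: 24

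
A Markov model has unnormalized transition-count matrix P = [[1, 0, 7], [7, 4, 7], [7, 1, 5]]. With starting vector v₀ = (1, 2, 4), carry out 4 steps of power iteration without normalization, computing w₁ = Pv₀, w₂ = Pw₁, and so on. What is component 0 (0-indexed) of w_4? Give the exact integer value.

w1 = Pv₀ = (29, 43, 29)
w2 = Pw1 = (232, 578, 391)
w3 = Pw2 = (2969, 6673, 4157)
w4 = Pw3 = (32068, 76574, 48241)
The requested component of w4 is 32068.

32068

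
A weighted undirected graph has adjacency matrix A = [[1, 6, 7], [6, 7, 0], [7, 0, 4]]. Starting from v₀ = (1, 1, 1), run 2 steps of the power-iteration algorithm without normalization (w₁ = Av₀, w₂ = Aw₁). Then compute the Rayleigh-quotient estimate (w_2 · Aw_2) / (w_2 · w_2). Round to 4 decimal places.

w1 = Av₀ = (1·1 + 6·1 + 7·1; 6·1 + 7·1 + 0·1; 7·1 + 0·1 + 4·1) = (14, 13, 11)
w2 = Aw1 = (1·14 + 6·13 + 7·11; 6·14 + 7·13 + 0·11; 7·14 + 0·13 + 4·11) = (169, 175, 142)
Aw2 = (2213, 2239, 1751)
w2·Aw2 = 169·2213 + 175·2239 + 142·1751 = 1014464; w2·w2 = 169·169 + 175·175 + 142·142 = 79350
λ ≈ 1014464/79350 = 12.7847

12.7847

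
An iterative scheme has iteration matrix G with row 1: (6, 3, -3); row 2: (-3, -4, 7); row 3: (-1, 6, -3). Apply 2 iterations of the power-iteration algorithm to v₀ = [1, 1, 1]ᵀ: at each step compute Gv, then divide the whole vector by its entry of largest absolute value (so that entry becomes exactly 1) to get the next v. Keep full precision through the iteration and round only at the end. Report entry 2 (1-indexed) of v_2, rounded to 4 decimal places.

-0.1333

Gv0 = (6.00000, 0.00000, 2.00000); divide by 6.00000 → v1 = (1.00000, 0.00000, 0.33333)
Gv1 = (5.00000, -0.66667, -2.00000); divide by 5.00000 → v2 = (1.00000, -0.13333, -0.40000)
Requested entry of v2: -4/30 = -0.1333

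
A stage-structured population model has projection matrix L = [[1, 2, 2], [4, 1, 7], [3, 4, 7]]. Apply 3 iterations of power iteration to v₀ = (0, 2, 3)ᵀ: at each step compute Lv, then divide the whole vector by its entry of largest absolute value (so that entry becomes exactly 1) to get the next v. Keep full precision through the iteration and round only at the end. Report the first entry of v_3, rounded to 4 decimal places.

Lv0 = (10.00000, 23.00000, 29.00000); divide by 29.00000 → v1 = (0.34483, 0.79310, 1.00000)
Lv1 = (3.93103, 9.17241, 11.20690); divide by 11.20690 → v2 = (0.35077, 0.81846, 1.00000)
Lv2 = (3.98769, 9.22154, 11.32615); divide by 11.32615 → v3 = (0.35208, 0.81418, 1.00000)
Requested entry of v3: 1296/3681 = 0.3521

0.3521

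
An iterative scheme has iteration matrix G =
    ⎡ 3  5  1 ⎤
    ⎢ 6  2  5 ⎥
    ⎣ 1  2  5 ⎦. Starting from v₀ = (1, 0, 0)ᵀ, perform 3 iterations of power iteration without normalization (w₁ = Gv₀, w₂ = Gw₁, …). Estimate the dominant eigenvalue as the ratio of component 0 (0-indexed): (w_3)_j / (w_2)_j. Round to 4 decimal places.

7.8750

w1 = Gv₀ = (3·1 + 5·0 + 1·0; 6·1 + 2·0 + 5·0; 1·1 + 2·0 + 5·0) = (3, 6, 1)
w2 = Gw1 = (3·3 + 5·6 + 1·1; 6·3 + 2·6 + 5·1; 1·3 + 2·6 + 5·1) = (40, 35, 20)
w3 = Gw2 = (315, 410, 210)
Ratio at component: 315 / 40 = 7.8750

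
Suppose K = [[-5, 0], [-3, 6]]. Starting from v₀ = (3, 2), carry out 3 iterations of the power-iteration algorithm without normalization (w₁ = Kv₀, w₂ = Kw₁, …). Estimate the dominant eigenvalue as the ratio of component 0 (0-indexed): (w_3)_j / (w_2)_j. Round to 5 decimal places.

w1 = Kv₀ = (-15, 3)
w2 = Kw1 = (75, 63)
w3 = Kw2 = (-375, 153)
Ratio at component: -375 / 75 = -5.00000

λ ≈ -5.00000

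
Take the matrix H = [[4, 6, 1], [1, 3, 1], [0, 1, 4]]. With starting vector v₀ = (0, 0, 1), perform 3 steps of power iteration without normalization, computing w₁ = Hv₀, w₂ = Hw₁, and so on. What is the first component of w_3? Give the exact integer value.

w1 = Hv₀ = (4·0 + 6·0 + 1·1; 1·0 + 3·0 + 1·1; 0·0 + 1·0 + 4·1) = (1, 1, 4)
w2 = Hw1 = (4·1 + 6·1 + 1·4; 1·1 + 3·1 + 1·4; 0·1 + 1·1 + 4·4) = (14, 8, 17)
w3 = Hw2 = (121, 55, 76)
The requested component of w3 is 121.

121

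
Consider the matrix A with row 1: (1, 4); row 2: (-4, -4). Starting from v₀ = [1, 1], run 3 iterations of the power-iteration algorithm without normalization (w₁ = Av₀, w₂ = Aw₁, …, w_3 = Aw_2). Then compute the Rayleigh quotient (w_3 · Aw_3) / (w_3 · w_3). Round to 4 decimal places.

w1 = Av₀ = (1·1 + 4·1; (-4)·1 + (-4)·1) = (5, -8)
w2 = Aw1 = (1·5 + 4·(-8); (-4)·5 + (-4)·(-8)) = (-27, 12)
w3 = Aw2 = (21, 60)
Aw3 = (261, -324)
w3·Aw3 = 21·261 + 60·(-324) = -13959; w3·w3 = 21·21 + 60·60 = 4041
λ ≈ -13959/4041 = -3.4543

-3.4543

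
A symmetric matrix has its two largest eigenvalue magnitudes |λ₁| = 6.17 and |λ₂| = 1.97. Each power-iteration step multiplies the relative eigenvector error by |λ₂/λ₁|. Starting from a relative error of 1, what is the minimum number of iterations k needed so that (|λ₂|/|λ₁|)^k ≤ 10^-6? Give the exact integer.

13

|λ₂/λ₁| = 1.97/6.17 = 0.31929
Need k ≥ ln(10^-6) / ln(0.31929) = -13.8155 / -1.1417 ≈ 12.101
Smallest integer k satisfying the bound: 13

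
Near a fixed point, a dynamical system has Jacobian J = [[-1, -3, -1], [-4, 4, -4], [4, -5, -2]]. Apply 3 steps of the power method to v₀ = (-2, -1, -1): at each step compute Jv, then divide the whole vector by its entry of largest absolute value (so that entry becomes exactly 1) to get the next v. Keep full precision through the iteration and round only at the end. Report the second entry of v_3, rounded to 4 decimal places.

1.0000

Jv0 = (6.00000, 8.00000, -1.00000); divide by 8.00000 → v1 = (0.75000, 1.00000, -0.12500)
Jv1 = (-3.62500, 1.50000, -1.75000); divide by -3.62500 → v2 = (1.00000, -0.41379, 0.48276)
Jv2 = (-0.24138, -7.58621, 5.10345); divide by -7.58621 → v3 = (0.03182, 1.00000, -0.67273)
Requested entry of v3: 220/220 = 1.0000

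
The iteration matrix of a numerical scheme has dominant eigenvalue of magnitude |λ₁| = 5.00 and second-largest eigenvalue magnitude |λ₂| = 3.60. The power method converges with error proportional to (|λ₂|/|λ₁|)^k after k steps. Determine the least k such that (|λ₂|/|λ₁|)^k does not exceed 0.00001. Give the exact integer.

|λ₂/λ₁| = 3.60/5.00 = 0.72000
Need k ≥ ln(0.00001) / ln(0.72000) = -11.5129 / -0.3285 ≈ 35.047
Smallest integer k satisfying the bound: 36

36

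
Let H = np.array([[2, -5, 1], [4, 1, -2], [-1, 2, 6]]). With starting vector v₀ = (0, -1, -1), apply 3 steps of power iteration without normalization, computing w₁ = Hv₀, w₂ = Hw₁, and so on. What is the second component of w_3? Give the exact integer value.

113

w1 = Hv₀ = (4, 1, -8)
w2 = Hw1 = (-5, 33, -50)
w3 = Hw2 = (-225, 113, -229)
The requested component of w3 is 113.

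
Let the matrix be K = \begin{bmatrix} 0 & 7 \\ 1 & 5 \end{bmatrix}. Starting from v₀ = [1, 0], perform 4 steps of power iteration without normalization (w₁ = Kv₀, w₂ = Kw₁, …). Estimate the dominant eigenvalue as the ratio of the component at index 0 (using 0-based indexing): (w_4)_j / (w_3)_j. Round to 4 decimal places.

w1 = Kv₀ = (0, 1)
w2 = Kw1 = (7, 5)
w3 = Kw2 = (35, 32)
w4 = Kw3 = (224, 195)
Ratio at component: 224 / 35 = 6.4000

6.4000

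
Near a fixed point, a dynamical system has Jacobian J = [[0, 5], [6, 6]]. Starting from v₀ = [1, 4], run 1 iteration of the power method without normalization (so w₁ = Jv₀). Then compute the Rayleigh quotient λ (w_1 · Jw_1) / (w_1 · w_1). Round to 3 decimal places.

w1 = Jv₀ = (0·1 + 5·4; 6·1 + 6·4) = (20, 30)
Jw1 = (150, 300)
w1·Jw1 = 20·150 + 30·300 = 12000; w1·w1 = 20·20 + 30·30 = 1300
λ ≈ 12000/1300 = 9.231

9.231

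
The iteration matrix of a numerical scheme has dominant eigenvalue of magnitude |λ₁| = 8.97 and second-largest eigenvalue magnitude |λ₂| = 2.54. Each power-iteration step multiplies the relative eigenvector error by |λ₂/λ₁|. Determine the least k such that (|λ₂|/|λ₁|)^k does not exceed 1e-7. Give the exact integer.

13

|λ₂/λ₁| = 2.54/8.97 = 0.28317
Need k ≥ ln(1e-7) / ln(0.28317) = -16.1181 / -1.2617 ≈ 12.775
Smallest integer k satisfying the bound: 13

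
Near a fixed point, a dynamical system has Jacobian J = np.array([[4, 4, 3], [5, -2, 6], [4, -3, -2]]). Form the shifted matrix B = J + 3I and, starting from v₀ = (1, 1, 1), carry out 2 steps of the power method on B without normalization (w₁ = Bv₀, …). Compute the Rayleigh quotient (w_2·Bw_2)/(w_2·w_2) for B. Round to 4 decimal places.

B = J + 3I has rows (7, 4, 3); (5, 1, 6); (4, -3, 1)
w1 = Bv₀ = (14, 12, 2)
w2 = Bw1 = (152, 94, 22)
Bw2 = (1506, 986, 348)
w2·Bw2 = 329252; w2·w2 = 32424; μ ≈ 329252/32424 = 10.1546

10.1546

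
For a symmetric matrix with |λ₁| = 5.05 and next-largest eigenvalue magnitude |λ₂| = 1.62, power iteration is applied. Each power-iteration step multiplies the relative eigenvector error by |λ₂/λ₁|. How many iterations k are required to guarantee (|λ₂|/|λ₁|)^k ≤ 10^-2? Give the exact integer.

5

|λ₂/λ₁| = 1.62/5.05 = 0.32079
Need k ≥ ln(10^-2) / ln(0.32079) = -4.6052 / -1.1370 ≈ 4.050
Smallest integer k satisfying the bound: 5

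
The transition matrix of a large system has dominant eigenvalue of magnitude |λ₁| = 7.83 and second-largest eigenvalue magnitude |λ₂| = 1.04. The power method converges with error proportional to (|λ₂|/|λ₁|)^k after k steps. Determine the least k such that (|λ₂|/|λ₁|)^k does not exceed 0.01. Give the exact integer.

3

|λ₂/λ₁| = 1.04/7.83 = 0.13282
Need k ≥ ln(0.01) / ln(0.13282) = -4.6052 / -2.0187 ≈ 2.281
Smallest integer k satisfying the bound: 3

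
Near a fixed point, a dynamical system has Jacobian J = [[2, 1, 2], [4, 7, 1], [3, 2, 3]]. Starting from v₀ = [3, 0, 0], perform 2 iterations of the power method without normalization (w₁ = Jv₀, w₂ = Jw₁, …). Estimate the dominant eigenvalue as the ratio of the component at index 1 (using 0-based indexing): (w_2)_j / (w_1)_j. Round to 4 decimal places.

9.7500

w1 = Jv₀ = (2·3 + 1·0 + 2·0; 4·3 + 7·0 + 1·0; 3·3 + 2·0 + 3·0) = (6, 12, 9)
w2 = Jw1 = (2·6 + 1·12 + 2·9; 4·6 + 7·12 + 1·9; 3·6 + 2·12 + 3·9) = (42, 117, 69)
Ratio at component: 117 / 12 = 9.7500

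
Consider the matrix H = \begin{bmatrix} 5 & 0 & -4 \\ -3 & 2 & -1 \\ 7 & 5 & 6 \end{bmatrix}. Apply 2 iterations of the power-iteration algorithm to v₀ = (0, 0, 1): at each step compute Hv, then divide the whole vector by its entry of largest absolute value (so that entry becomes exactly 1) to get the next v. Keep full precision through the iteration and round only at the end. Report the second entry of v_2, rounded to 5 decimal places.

-0.09091

Hv0 = (-4.000000, -1.000000, 6.000000); divide by 6.000000 → v1 = (-0.666667, -0.166667, 1.000000)
Hv1 = (-7.333333, 0.666667, 0.500000); divide by -7.333333 → v2 = (1.000000, -0.090909, -0.068182)
Requested entry of v2: 4/-44 = -0.09091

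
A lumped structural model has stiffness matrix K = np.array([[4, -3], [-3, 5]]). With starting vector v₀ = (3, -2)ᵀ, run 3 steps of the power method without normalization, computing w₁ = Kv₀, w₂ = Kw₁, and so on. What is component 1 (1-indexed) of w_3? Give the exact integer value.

963

w1 = Kv₀ = (18, -19)
w2 = Kw1 = (129, -149)
w3 = Kw2 = (963, -1132)
The requested component of w3 is 963.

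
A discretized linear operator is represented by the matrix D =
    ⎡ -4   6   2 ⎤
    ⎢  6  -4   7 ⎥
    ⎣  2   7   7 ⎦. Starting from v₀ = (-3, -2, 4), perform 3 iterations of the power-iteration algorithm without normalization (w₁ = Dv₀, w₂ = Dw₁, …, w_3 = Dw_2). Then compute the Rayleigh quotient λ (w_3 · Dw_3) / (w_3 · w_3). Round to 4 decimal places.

λ ≈ 9.3304

w1 = Dv₀ = ((-4)·(-3) + 6·(-2) + 2·4; 6·(-3) + (-4)·(-2) + 7·4; 2·(-3) + 7·(-2) + 7·4) = (8, 18, 8)
w2 = Dw1 = ((-4)·8 + 6·18 + 2·8; 6·8 + (-4)·18 + 7·8; 2·8 + 7·18 + 7·8) = (92, 32, 198)
w3 = Dw2 = (220, 1810, 1794)
Dw3 = (13568, 6638, 25668)
w3·Dw3 = 220·13568 + 1810·6638 + 1794·25668 = 61048132; w3·w3 = 220·220 + 1810·1810 + 1794·1794 = 6542936
λ ≈ 61048132/6542936 = 9.3304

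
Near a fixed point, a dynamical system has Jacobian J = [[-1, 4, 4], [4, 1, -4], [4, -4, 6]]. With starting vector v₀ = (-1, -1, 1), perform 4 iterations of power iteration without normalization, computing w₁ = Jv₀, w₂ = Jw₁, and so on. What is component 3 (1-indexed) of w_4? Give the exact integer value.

w1 = Jv₀ = (1, -9, 6)
w2 = Jw1 = (-13, -29, 76)
w3 = Jw2 = (201, -385, 520)
w4 = Jw3 = (339, -1661, 5464)
The requested component of w4 is 5464.

5464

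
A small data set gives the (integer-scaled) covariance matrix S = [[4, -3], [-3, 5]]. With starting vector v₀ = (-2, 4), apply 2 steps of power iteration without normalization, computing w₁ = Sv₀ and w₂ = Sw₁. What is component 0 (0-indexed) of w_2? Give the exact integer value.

-158

w1 = Sv₀ = (4·(-2) + (-3)·4; (-3)·(-2) + 5·4) = (-20, 26)
w2 = Sw1 = (4·(-20) + (-3)·26; (-3)·(-20) + 5·26) = (-158, 190)
The requested component of w2 is -158.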